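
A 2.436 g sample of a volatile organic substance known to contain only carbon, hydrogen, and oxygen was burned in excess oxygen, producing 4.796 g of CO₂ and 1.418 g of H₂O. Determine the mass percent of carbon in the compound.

53.73%

mol C = 4.796 g CO₂ ÷ 44.009 g/mol = 0.10898 mol
mol H = 2 × 1.418 g H₂O ÷ 18.015 g/mol = 0.15742 mol
mass O = 2.436 − (1.3089 + 0.15868) = 0.96838 g → mol O = 0.96838 ÷ 15.999 = 0.060528 mol
mass % C = 1.3089 g ÷ 2.436 g × 100%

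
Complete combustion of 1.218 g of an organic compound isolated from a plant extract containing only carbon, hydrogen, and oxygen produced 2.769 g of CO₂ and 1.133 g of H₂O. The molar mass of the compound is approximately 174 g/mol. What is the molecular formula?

mol C = 2.769 g CO₂ ÷ 44.009 g/mol = 0.062919 mol
mol H = 2 × 1.133 g H₂O ÷ 18.015 g/mol = 0.12578 mol
mass O = 1.218 − (0.75572 + 0.12679) = 0.33549 g → mol O = 0.33549 ÷ 15.999 = 0.020969 mol
Divide by the smallest (0.020969 mol): C 3.001, H 5.998, O 1.000
Empirical formula: C3H6O
Empirical-formula mass = 58.08 g/mol; 174 ÷ 58.08 ≈ 3, so the molecular formula is C9H18O3.

C9H18O3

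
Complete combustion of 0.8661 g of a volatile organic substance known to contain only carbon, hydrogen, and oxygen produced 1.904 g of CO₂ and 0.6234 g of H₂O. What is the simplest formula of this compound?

C5H8O2

mol C = 1.904 g CO₂ ÷ 44.009 g/mol = 0.043264 mol
mol H = 2 × 0.6234 g H₂O ÷ 18.015 g/mol = 0.069209 mol
mass O = 0.8661 − (0.51964 + 0.069763) = 0.27669 g → mol O = 0.27669 ÷ 15.999 = 0.017295 mol
Divide by the smallest (0.017295 mol): C 2.502, H 4.002, O 1.000
Multiplying each by 2 gives whole numbers: C 5.00, H 8.00, O 2.00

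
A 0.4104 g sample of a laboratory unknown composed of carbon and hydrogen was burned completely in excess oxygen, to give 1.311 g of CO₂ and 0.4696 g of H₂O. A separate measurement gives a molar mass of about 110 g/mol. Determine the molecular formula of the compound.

mol C = 1.311 g CO₂ ÷ 44.009 g/mol = 0.029789 mol
mol H = 2 × 0.4696 g H₂O ÷ 18.015 g/mol = 0.052134 mol
Divide by the smallest (0.029789 mol): C 1.000, H 1.750
Multiplying each by 4 gives whole numbers: C 4.00, H 7.00
Empirical formula: C4H7
Empirical-formula mass = 55.10 g/mol; 110 ÷ 55.10 ≈ 2, so the molecular formula is C8H14.

C8H14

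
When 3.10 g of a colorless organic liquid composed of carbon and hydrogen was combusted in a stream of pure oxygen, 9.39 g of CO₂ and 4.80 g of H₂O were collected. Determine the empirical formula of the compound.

C2H5

mol C = 9.39 g CO₂ ÷ 44.009 g/mol = 0.2134 mol
mol H = 2 × 4.80 g H₂O ÷ 18.015 g/mol = 0.5329 mol
Divide by the smallest (0.2134 mol): C 1.000, H 2.498
Multiplying each by 2 gives whole numbers: C 2.00, H 5.00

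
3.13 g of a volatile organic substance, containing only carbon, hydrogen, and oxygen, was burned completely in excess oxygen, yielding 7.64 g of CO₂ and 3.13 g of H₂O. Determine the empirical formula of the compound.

mol C = 7.64 g CO₂ ÷ 44.009 g/mol = 0.1736 mol
mol H = 2 × 3.13 g H₂O ÷ 18.015 g/mol = 0.3475 mol
mass O = 3.13 − (2.085 + 0.3503) = 0.6946 g → mol O = 0.6946 ÷ 15.999 = 0.04342 mol
Divide by the smallest (0.04342 mol): C 3.999, H 8.004, O 1.000

C4H8O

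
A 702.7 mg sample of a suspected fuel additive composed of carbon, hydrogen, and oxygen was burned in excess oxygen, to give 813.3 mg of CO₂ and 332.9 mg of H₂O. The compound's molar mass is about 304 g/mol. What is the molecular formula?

C8H16O12

mol C = 0.8133 g CO₂ ÷ 44.009 g/mol = 0.018480 mol
mol H = 2 × 0.3329 g H₂O ÷ 18.015 g/mol = 0.036958 mol
mass O = 0.7027 − (0.22197 + 0.037254) = 0.44348 g → mol O = 0.44348 ÷ 15.999 = 0.027719 mol
Divide by the smallest (0.018480 mol): C 1.000, H 2.000, O 1.500
Multiplying each by 2 gives whole numbers: C 2.00, H 4.00, O 3.00
Empirical formula: C2H4O3
Empirical-formula mass = 76.05 g/mol; 304 ÷ 76.05 ≈ 4, so the molecular formula is C8H16O12.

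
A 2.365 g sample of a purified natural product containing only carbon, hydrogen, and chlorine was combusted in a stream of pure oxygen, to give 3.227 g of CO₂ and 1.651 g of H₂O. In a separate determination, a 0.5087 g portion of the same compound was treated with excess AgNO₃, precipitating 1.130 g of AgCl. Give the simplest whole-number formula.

mol C = 3.227 g CO₂ ÷ 44.009 g/mol = 0.073326 mol
mol H = 2 × 1.651 g H₂O ÷ 18.015 g/mol = 0.18329 mol
From the AgCl data: mol Cl per gram of compound = (1.130 ÷ 143.318) ÷ 0.5087 = 0.015499 mol/g, so in the 2.365 g combustion sample mol Cl = 0.036656 mol
Divide by the smallest (0.036656 mol): C 2.000, H 5.000, Cl 1.000

C2H5Cl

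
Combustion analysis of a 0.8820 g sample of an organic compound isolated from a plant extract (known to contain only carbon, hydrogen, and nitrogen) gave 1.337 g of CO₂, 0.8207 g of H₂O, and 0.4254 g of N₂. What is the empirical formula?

mol C = 1.337 g CO₂ ÷ 44.009 g/mol = 0.030380 mol
mol H = 2 × 0.8207 g H₂O ÷ 18.015 g/mol = 0.091113 mol
mol N = 2 × 0.4254 g N₂ ÷ 28.014 g/mol = 0.030371 mol
Divide by the smallest (0.030371 mol): C 1.000, H 3.000, N 1.000

CH3N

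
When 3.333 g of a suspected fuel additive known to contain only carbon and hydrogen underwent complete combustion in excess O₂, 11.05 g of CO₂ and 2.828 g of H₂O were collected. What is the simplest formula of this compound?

C4H5

mol C = 11.05 g CO₂ ÷ 44.009 g/mol = 0.25109 mol
mol H = 2 × 2.828 g H₂O ÷ 18.015 g/mol = 0.31396 mol
Divide by the smallest (0.25109 mol): C 1.000, H 1.250
Multiplying each by 4 gives whole numbers: C 4.00, H 5.00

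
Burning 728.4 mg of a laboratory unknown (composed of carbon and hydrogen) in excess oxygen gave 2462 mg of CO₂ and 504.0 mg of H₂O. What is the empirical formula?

CH

mol C = 2.462 g CO₂ ÷ 44.009 g/mol = 0.055943 mol
mol H = 2 × 0.5040 g H₂O ÷ 18.015 g/mol = 0.055953 mol
Divide by the smallest (0.055943 mol): C 1.000, H 1.000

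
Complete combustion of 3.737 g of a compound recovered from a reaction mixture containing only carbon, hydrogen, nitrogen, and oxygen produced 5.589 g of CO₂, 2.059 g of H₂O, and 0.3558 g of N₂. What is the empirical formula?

mol C = 5.589 g CO₂ ÷ 44.009 g/mol = 0.12700 mol
mol H = 2 × 2.059 g H₂O ÷ 18.015 g/mol = 0.22859 mol
mol N = 2 × 0.3558 g N₂ ÷ 28.014 g/mol = 0.025402 mol
mass O = 3.737 − (1.5254 + 0.23042 + 0.35580) = 1.6254 g → mol O = 1.6254 ÷ 15.999 = 0.10160 mol
Divide by the smallest (0.025402 mol): C 5.000, H 8.999, N 1.000, O 4.000

C5H9NO4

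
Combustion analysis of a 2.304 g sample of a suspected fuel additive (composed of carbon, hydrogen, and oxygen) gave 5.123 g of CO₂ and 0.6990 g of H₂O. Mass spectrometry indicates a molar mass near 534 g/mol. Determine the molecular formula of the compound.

mol C = 5.123 g CO₂ ÷ 44.009 g/mol = 0.11641 mol
mol H = 2 × 0.6990 g H₂O ÷ 18.015 g/mol = 0.077602 mol
mass O = 2.304 − (1.3982 + 0.078223) = 0.82760 g → mol O = 0.82760 ÷ 15.999 = 0.051728 mol
Divide by the smallest (0.051728 mol): C 2.250, H 1.500, O 1.000
Multiplying each by 4 gives whole numbers: C 9.00, H 6.00, O 4.00
Empirical formula: C9H6O4
Empirical-formula mass = 178.14 g/mol; 534 ÷ 178.14 ≈ 3, so the molecular formula is C27H18O12.

C27H18O12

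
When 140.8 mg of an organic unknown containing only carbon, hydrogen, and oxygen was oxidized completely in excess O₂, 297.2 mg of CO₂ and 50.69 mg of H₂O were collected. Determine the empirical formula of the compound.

C6H5O3

mol C = 0.2972 g CO₂ ÷ 44.009 g/mol = 0.0067532 mol
mol H = 2 × 0.05069 g H₂O ÷ 18.015 g/mol = 0.0056275 mol
mass O = 0.1408 − (0.081112 + 0.0056726) = 0.054015 g → mol O = 0.054015 ÷ 15.999 = 0.0033762 mol
Divide by the smallest (0.0033762 mol): C 2.000, H 1.667, O 1.000
Multiplying each by 3 gives whole numbers: C 6.00, H 5.00, O 3.00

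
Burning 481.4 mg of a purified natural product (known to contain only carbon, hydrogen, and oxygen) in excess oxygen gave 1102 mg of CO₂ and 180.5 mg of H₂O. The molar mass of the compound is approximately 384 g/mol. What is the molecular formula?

mol C = 1.102 g CO₂ ÷ 44.009 g/mol = 0.025040 mol
mol H = 2 × 0.1805 g H₂O ÷ 18.015 g/mol = 0.020039 mol
mass O = 0.4814 − (0.30076 + 0.020199) = 0.16044 g → mol O = 0.16044 ÷ 15.999 = 0.010028 mol
Divide by the smallest (0.010028 mol): C 2.497, H 1.998, O 1.000
Multiplying each by 2 gives whole numbers: C 4.99, H 4.00, O 2.00
Empirical formula: C5H4O2
Empirical-formula mass = 96.08 g/mol; 384 ÷ 96.08 ≈ 4, so the molecular formula is C20H16O8.

C20H16O8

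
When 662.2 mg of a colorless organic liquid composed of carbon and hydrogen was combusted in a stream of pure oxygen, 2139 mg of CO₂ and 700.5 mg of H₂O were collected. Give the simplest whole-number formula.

C5H8

mol C = 2.139 g CO₂ ÷ 44.009 g/mol = 0.048604 mol
mol H = 2 × 0.7005 g H₂O ÷ 18.015 g/mol = 0.077769 mol
Divide by the smallest (0.048604 mol): C 1.000, H 1.600
Multiplying each by 5 gives whole numbers: C 5.00, H 8.00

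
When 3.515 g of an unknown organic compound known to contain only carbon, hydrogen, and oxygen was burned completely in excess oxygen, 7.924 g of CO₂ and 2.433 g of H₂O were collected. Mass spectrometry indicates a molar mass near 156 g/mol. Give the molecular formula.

mol C = 7.924 g CO₂ ÷ 44.009 g/mol = 0.18005 mol
mol H = 2 × 2.433 g H₂O ÷ 18.015 g/mol = 0.27011 mol
mass O = 3.515 − (2.1626 + 0.27227) = 1.0801 g → mol O = 1.0801 ÷ 15.999 = 0.067511 mol
Divide by the smallest (0.067511 mol): C 2.667, H 4.001, O 1.000
Multiplying each by 3 gives whole numbers: C 8.00, H 12.00, O 3.00
Empirical formula: C8H12O3
Empirical-formula mass = 156.18 g/mol; 156 ÷ 156.18 ≈ 1, so the molecular formula is C8H12O3.

C8H12O3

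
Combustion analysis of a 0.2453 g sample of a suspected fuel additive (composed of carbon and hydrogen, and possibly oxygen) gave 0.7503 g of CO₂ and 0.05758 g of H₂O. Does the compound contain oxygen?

yes

mol C = 0.7503 g CO₂ ÷ 44.009 g/mol = 0.017049 mol
mol H = 2 × 0.05758 g H₂O ÷ 18.015 g/mol = 0.0063925 mol
C and H account for only 0.21122 g of the 0.2453 g sample; the remaining 0.034083 g must be oxygen.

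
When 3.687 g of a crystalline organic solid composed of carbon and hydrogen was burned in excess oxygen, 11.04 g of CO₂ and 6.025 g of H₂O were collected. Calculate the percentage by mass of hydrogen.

18.29%

mol C = 11.04 g CO₂ ÷ 44.009 g/mol = 0.25086 mol
mol H = 2 × 6.025 g H₂O ÷ 18.015 g/mol = 0.66889 mol
mass % H = 0.67424 g ÷ 3.687 g × 100%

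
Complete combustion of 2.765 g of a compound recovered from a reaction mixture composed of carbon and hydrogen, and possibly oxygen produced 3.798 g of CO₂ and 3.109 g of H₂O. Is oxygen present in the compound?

mol C = 3.798 g CO₂ ÷ 44.009 g/mol = 0.086301 mol
mol H = 2 × 3.109 g H₂O ÷ 18.015 g/mol = 0.34516 mol
C and H account for only 1.3845 g of the 2.765 g sample; the remaining 1.3805 g must be oxygen.

yes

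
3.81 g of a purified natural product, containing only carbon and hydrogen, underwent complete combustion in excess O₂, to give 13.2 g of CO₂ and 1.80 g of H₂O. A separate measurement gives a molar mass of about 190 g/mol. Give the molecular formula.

C15H10

mol C = 13.2 g CO₂ ÷ 44.009 g/mol = 0.2999 mol
mol H = 2 × 1.80 g H₂O ÷ 18.015 g/mol = 0.1998 mol
Divide by the smallest (0.1998 mol): C 1.501, H 1.000
Multiplying each by 2 gives whole numbers: C 3.00, H 2.00
Empirical formula: C3H2
Empirical-formula mass = 38.05 g/mol; 190 ÷ 38.05 ≈ 5, so the molecular formula is C15H10.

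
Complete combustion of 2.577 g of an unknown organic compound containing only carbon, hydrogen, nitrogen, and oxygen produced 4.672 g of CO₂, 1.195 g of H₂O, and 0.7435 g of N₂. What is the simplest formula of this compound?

C4H5N2O

mol C = 4.672 g CO₂ ÷ 44.009 g/mol = 0.10616 mol
mol H = 2 × 1.195 g H₂O ÷ 18.015 g/mol = 0.13267 mol
mol N = 2 × 0.7435 g N₂ ÷ 28.014 g/mol = 0.053081 mol
mass O = 2.577 − (1.2751 + 0.13373 + 0.74350) = 0.42468 g → mol O = 0.42468 ÷ 15.999 = 0.026544 mol
Divide by the smallest (0.026544 mol): C 3.999, H 4.998, N 2.000, O 1.000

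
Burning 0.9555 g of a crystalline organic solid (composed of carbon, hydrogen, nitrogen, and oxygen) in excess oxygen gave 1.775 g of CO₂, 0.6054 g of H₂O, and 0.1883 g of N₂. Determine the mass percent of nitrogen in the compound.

19.71%

mol C = 1.775 g CO₂ ÷ 44.009 g/mol = 0.040333 mol
mol H = 2 × 0.6054 g H₂O ÷ 18.015 g/mol = 0.067211 mol
mol N = 2 × 0.1883 g N₂ ÷ 28.014 g/mol = 0.013443 mol
mass O = 0.9555 − (0.48444 + 0.067748 + 0.18830) = 0.21502 g → mol O = 0.21502 ÷ 15.999 = 0.013439 mol
mass % N = 0.18830 g ÷ 0.9555 g × 100%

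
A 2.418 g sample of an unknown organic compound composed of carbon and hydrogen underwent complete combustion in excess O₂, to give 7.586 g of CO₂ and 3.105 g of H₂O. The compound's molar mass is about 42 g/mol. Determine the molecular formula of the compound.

C3H6

mol C = 7.586 g CO₂ ÷ 44.009 g/mol = 0.17237 mol
mol H = 2 × 3.105 g H₂O ÷ 18.015 g/mol = 0.34471 mol
Divide by the smallest (0.17237 mol): C 1.000, H 2.000
Empirical formula: CH2
Empirical-formula mass = 14.03 g/mol; 42 ÷ 14.03 ≈ 3, so the molecular formula is C3H6.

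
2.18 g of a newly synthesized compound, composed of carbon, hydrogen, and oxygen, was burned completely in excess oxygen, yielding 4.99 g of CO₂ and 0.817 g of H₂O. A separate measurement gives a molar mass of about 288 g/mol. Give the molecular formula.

mol C = 4.99 g CO₂ ÷ 44.009 g/mol = 0.1134 mol
mol H = 2 × 0.817 g H₂O ÷ 18.015 g/mol = 0.09070 mol
mass O = 2.18 − (1.362 + 0.09143) = 0.7267 g → mol O = 0.7267 ÷ 15.999 = 0.04542 mol
Divide by the smallest (0.04542 mol): C 2.496, H 1.997, O 1.000
Multiplying each by 2 gives whole numbers: C 4.99, H 3.99, O 2.00
Empirical formula: C5H4O2
Empirical-formula mass = 96.08 g/mol; 288 ÷ 96.08 ≈ 3, so the molecular formula is C15H12O6.

C15H12O6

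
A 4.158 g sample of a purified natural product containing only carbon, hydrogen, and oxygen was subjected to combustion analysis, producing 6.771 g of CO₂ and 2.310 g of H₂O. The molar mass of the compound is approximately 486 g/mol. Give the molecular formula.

C18H30O15

mol C = 6.771 g CO₂ ÷ 44.009 g/mol = 0.15385 mol
mol H = 2 × 2.310 g H₂O ÷ 18.015 g/mol = 0.25645 mol
mass O = 4.158 − (1.8480 + 0.25850) = 2.0515 g → mol O = 2.0515 ÷ 15.999 = 0.12823 mol
Divide by the smallest (0.12823 mol): C 1.200, H 2.000, O 1.000
Multiplying each by 5 gives whole numbers: C 6.00, H 10.00, O 5.00
Empirical formula: C6H10O5
Empirical-formula mass = 162.14 g/mol; 486 ÷ 162.14 ≈ 3, so the molecular formula is C18H30O15.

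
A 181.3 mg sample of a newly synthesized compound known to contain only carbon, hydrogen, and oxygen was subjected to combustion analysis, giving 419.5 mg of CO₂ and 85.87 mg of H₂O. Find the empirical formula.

C8H8O3

mol C = 0.4195 g CO₂ ÷ 44.009 g/mol = 0.0095321 mol
mol H = 2 × 0.08587 g H₂O ÷ 18.015 g/mol = 0.0095332 mol
mass O = 0.1813 − (0.11449 + 0.0096094) = 0.057200 g → mol O = 0.057200 ÷ 15.999 = 0.0035752 mol
Divide by the smallest (0.0035752 mol): C 2.666, H 2.666, O 1.000
Multiplying each by 3 gives whole numbers: C 8.00, H 8.00, O 3.00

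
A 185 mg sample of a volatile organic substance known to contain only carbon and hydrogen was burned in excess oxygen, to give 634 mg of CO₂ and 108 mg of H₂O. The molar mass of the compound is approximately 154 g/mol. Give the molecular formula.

C12H10

mol C = 0.634 g CO₂ ÷ 44.009 g/mol = 0.01441 mol
mol H = 2 × 0.108 g H₂O ÷ 18.015 g/mol = 0.01199 mol
Divide by the smallest (0.01199 mol): C 1.202, H 1.000
Multiplying each by 5 gives whole numbers: C 6.01, H 5.00
Empirical formula: C6H5
Empirical-formula mass = 77.11 g/mol; 154 ÷ 77.11 ≈ 2, so the molecular formula is C12H10.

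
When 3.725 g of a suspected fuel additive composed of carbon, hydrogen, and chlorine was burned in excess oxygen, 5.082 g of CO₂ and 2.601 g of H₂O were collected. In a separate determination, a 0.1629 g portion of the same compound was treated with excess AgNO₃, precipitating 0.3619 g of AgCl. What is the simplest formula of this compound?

mol C = 5.082 g CO₂ ÷ 44.009 g/mol = 0.11548 mol
mol H = 2 × 2.601 g H₂O ÷ 18.015 g/mol = 0.28876 mol
From the AgCl data: mol Cl per gram of compound = (0.3619 ÷ 143.318) ÷ 0.1629 = 0.015501 mol/g, so in the 3.725 g combustion sample mol Cl = 0.057742 mol
Divide by the smallest (0.057742 mol): C 2.000, H 5.001, Cl 1.000

C2H5Cl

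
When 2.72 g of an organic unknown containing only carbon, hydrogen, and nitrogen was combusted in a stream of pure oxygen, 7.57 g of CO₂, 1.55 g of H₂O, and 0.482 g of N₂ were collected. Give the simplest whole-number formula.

C5H5N

mol C = 7.57 g CO₂ ÷ 44.009 g/mol = 0.1720 mol
mol H = 2 × 1.55 g H₂O ÷ 18.015 g/mol = 0.1721 mol
mol N = 2 × 0.482 g N₂ ÷ 28.014 g/mol = 0.03441 mol
Divide by the smallest (0.03441 mol): C 4.999, H 5.001, N 1.000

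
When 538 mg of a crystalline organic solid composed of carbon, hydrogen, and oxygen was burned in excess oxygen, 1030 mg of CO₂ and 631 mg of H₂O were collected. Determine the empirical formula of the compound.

mol C = 1.03 g CO₂ ÷ 44.009 g/mol = 0.02340 mol
mol H = 2 × 0.631 g H₂O ÷ 18.015 g/mol = 0.07005 mol
mass O = 0.538 − (0.2811 + 0.07061) = 0.1863 g → mol O = 0.1863 ÷ 15.999 = 0.01164 mol
Divide by the smallest (0.01164 mol): C 2.010, H 6.017, O 1.000

C2H6O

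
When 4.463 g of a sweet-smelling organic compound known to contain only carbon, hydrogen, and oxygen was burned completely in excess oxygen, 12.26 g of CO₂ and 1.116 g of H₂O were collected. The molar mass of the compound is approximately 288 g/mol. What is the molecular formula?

C18H8O4

mol C = 12.26 g CO₂ ÷ 44.009 g/mol = 0.27858 mol
mol H = 2 × 1.116 g H₂O ÷ 18.015 g/mol = 0.12390 mol
mass O = 4.463 − (3.3460 + 0.12489) = 0.99210 g → mol O = 0.99210 ÷ 15.999 = 0.062010 mol
Divide by the smallest (0.062010 mol): C 4.493, H 1.998, O 1.000
Multiplying each by 2 gives whole numbers: C 8.99, H 4.00, O 2.00
Empirical formula: C9H4O2
Empirical-formula mass = 144.13 g/mol; 288 ÷ 144.13 ≈ 2, so the molecular formula is C18H8O4.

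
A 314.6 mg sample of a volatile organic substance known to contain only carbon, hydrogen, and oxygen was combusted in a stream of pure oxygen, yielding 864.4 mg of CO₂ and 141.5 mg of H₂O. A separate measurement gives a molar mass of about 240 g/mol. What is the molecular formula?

mol C = 0.8644 g CO₂ ÷ 44.009 g/mol = 0.019641 mol
mol H = 2 × 0.1415 g H₂O ÷ 18.015 g/mol = 0.015709 mol
mass O = 0.3146 − (0.23591 + 0.015835) = 0.062852 g → mol O = 0.062852 ÷ 15.999 = 0.0039285 mol
Divide by the smallest (0.0039285 mol): C 5.000, H 3.999, O 1.000
Empirical formula: C5H4O
Empirical-formula mass = 80.09 g/mol; 240 ÷ 80.09 ≈ 3, so the molecular formula is C15H12O3.

C15H12O3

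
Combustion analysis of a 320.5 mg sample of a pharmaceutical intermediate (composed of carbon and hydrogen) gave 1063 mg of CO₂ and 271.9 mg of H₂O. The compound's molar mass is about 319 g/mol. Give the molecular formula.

C24H30

mol C = 1.063 g CO₂ ÷ 44.009 g/mol = 0.024154 mol
mol H = 2 × 0.2719 g H₂O ÷ 18.015 g/mol = 0.030186 mol
Divide by the smallest (0.024154 mol): C 1.000, H 1.250
Multiplying each by 4 gives whole numbers: C 4.00, H 5.00
Empirical formula: C4H5
Empirical-formula mass = 53.08 g/mol; 319 ÷ 53.08 ≈ 6, so the molecular formula is C24H30.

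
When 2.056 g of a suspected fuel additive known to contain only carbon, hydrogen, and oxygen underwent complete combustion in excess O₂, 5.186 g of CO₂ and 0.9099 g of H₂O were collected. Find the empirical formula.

C7H6O2

mol C = 5.186 g CO₂ ÷ 44.009 g/mol = 0.11784 mol
mol H = 2 × 0.9099 g H₂O ÷ 18.015 g/mol = 0.10102 mol
mass O = 2.056 − (1.4154 + 0.10182) = 0.53881 g → mol O = 0.53881 ÷ 15.999 = 0.033677 mol
Divide by the smallest (0.033677 mol): C 3.499, H 3.000, O 1.000
Multiplying each by 2 gives whole numbers: C 7.00, H 6.00, O 2.00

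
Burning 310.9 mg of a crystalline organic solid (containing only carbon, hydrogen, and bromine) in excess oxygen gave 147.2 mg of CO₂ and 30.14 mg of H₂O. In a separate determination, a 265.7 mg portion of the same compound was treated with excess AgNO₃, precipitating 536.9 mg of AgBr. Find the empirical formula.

CHBr

mol C = 0.1472 g CO₂ ÷ 44.009 g/mol = 0.0033448 mol
mol H = 2 × 0.03014 g H₂O ÷ 18.015 g/mol = 0.0033461 mol
From the AgBr data: mol Br per gram of compound = (0.5369 ÷ 187.772) ÷ 0.2657 = 0.010761 mol/g, so in the 0.3109 g combustion sample mol Br = 0.0033457 mol
Divide by the smallest (0.0033448 mol): C 1.000, H 1.000, Br 1.000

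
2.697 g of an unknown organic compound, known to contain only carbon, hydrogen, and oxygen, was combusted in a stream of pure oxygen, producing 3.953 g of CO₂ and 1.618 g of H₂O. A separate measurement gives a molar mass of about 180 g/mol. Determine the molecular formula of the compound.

C6H12O6

mol C = 3.953 g CO₂ ÷ 44.009 g/mol = 0.089823 mol
mol H = 2 × 1.618 g H₂O ÷ 18.015 g/mol = 0.17963 mol
mass O = 2.697 − (1.0789 + 0.18107) = 1.4371 g → mol O = 1.4371 ÷ 15.999 = 0.089823 mol
Divide by the smallest (0.089823 mol): C 1.000, H 2.000, O 1.000
Empirical formula: CH2O
Empirical-formula mass = 30.03 g/mol; 180 ÷ 30.03 ≈ 6, so the molecular formula is C6H12O6.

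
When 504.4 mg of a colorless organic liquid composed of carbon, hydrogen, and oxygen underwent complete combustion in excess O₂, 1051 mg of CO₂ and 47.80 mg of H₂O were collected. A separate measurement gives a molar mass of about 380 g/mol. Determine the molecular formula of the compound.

mol C = 1.051 g CO₂ ÷ 44.009 g/mol = 0.023881 mol
mol H = 2 × 0.04780 g H₂O ÷ 18.015 g/mol = 0.0053067 mol
mass O = 0.5044 − (0.28684 + 0.0053491) = 0.21221 g → mol O = 0.21221 ÷ 15.999 = 0.013264 mol
Divide by the smallest (0.0053067 mol): C 4.500, H 1.000, O 2.499
Multiplying each by 2 gives whole numbers: C 9.00, H 2.00, O 5.00
Empirical formula: C9H2O5
Empirical-formula mass = 190.11 g/mol; 380 ÷ 190.11 ≈ 2, so the molecular formula is C18H4O10.

C18H4O10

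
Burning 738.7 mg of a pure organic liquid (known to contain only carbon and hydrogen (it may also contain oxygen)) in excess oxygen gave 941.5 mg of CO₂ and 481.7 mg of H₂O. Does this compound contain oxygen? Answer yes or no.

mol C = 0.9415 g CO₂ ÷ 44.009 g/mol = 0.021393 mol
mol H = 2 × 0.4817 g H₂O ÷ 18.015 g/mol = 0.053478 mol
C and H account for only 0.31086 g of the 0.7387 g sample; the remaining 0.42784 g must be oxygen.

yes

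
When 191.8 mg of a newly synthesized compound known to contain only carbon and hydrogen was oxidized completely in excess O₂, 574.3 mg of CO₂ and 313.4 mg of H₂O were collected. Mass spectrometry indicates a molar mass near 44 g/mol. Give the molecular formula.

mol C = 0.5743 g CO₂ ÷ 44.009 g/mol = 0.013050 mol
mol H = 2 × 0.3134 g H₂O ÷ 18.015 g/mol = 0.034793 mol
Divide by the smallest (0.013050 mol): C 1.000, H 2.666
Multiplying each by 3 gives whole numbers: C 3.00, H 8.00
Empirical formula: C3H8
Empirical-formula mass = 44.10 g/mol; 44 ÷ 44.10 ≈ 1, so the molecular formula is C3H8.

C3H8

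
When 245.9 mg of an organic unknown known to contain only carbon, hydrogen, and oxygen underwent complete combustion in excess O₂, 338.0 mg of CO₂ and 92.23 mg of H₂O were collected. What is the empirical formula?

mol C = 0.3380 g CO₂ ÷ 44.009 g/mol = 0.0076802 mol
mol H = 2 × 0.09223 g H₂O ÷ 18.015 g/mol = 0.010239 mol
mass O = 0.2459 − (0.092247 + 0.010321) = 0.14333 g → mol O = 0.14333 ÷ 15.999 = 0.0089588 mol
Divide by the smallest (0.0076802 mol): C 1.000, H 1.333, O 1.166
Multiplying each by 6 gives whole numbers: C 6.00, H 8.00, O 7.00

C6H8O7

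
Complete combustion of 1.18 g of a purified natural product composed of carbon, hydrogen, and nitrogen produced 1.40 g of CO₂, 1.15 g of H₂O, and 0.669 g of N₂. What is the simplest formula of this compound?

C2H8N3

mol C = 1.40 g CO₂ ÷ 44.009 g/mol = 0.03181 mol
mol H = 2 × 1.15 g H₂O ÷ 18.015 g/mol = 0.1277 mol
mol N = 2 × 0.669 g N₂ ÷ 28.014 g/mol = 0.04776 mol
Divide by the smallest (0.03181 mol): C 1.000, H 4.013, N 1.501
Multiplying each by 2 gives whole numbers: C 2.00, H 8.03, N 3.00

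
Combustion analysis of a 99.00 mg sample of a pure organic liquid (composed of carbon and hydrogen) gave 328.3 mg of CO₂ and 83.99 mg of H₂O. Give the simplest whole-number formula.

C4H5

mol C = 0.3283 g CO₂ ÷ 44.009 g/mol = 0.0074598 mol
mol H = 2 × 0.08399 g H₂O ÷ 18.015 g/mol = 0.0093245 mol
Divide by the smallest (0.0074598 mol): C 1.000, H 1.250
Multiplying each by 4 gives whole numbers: C 4.00, H 5.00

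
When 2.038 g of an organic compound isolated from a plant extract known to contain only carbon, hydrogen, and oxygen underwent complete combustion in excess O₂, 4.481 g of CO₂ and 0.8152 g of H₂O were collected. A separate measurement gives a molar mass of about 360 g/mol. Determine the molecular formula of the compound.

mol C = 4.481 g CO₂ ÷ 44.009 g/mol = 0.10182 mol
mol H = 2 × 0.8152 g H₂O ÷ 18.015 g/mol = 0.090502 mol
mass O = 2.038 − (1.2230 + 0.091226) = 0.72381 g → mol O = 0.72381 ÷ 15.999 = 0.045241 mol
Divide by the smallest (0.045241 mol): C 2.251, H 2.000, O 1.000
Multiplying each by 4 gives whole numbers: C 9.00, H 8.00, O 4.00
Empirical formula: C9H8O4
Empirical-formula mass = 180.16 g/mol; 360 ÷ 180.16 ≈ 2, so the molecular formula is C18H16O8.

C18H16O8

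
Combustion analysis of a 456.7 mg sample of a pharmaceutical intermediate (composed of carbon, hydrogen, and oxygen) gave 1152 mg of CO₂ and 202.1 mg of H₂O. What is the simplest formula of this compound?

C7H6O2

mol C = 1.152 g CO₂ ÷ 44.009 g/mol = 0.026176 mol
mol H = 2 × 0.2021 g H₂O ÷ 18.015 g/mol = 0.022437 mol
mass O = 0.4567 − (0.31441 + 0.022616) = 0.11968 g → mol O = 0.11968 ÷ 15.999 = 0.0074804 mol
Divide by the smallest (0.0074804 mol): C 3.499, H 2.999, O 1.000
Multiplying each by 2 gives whole numbers: C 7.00, H 6.00, O 2.00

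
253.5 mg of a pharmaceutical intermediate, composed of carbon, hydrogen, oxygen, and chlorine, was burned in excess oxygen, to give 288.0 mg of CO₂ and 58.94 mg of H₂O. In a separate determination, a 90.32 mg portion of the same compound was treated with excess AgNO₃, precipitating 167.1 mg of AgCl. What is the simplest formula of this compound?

mol C = 0.2880 g CO₂ ÷ 44.009 g/mol = 0.0065441 mol
mol H = 2 × 0.05894 g H₂O ÷ 18.015 g/mol = 0.0065434 mol
From the AgCl data: mol Cl per gram of compound = (0.1671 ÷ 143.318) ÷ 0.09032 = 0.012909 mol/g, so in the 0.2535 g combustion sample mol Cl = 0.0032724 mol
mass O = 0.2535 − (0.078601 + 0.0065958 + 0.11601) = 0.052295 g → mol O = 0.052295 ÷ 15.999 = 0.0032687 mol
Divide by the smallest (0.0032687 mol): C 2.002, H 2.002, Cl 1.001, O 1.000

C2H2ClO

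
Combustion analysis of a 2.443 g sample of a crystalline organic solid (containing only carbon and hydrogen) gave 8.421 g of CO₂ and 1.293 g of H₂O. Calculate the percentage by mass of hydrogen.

5.92%

mol C = 8.421 g CO₂ ÷ 44.009 g/mol = 0.19135 mol
mol H = 2 × 1.293 g H₂O ÷ 18.015 g/mol = 0.14355 mol
mass % H = 0.14470 g ÷ 2.443 g × 100%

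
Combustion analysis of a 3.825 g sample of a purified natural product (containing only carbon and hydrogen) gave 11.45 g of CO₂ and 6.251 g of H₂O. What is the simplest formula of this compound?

C3H8

mol C = 11.45 g CO₂ ÷ 44.009 g/mol = 0.26017 mol
mol H = 2 × 6.251 g H₂O ÷ 18.015 g/mol = 0.69398 mol
Divide by the smallest (0.26017 mol): C 1.000, H 2.667
Multiplying each by 3 gives whole numbers: C 3.00, H 8.00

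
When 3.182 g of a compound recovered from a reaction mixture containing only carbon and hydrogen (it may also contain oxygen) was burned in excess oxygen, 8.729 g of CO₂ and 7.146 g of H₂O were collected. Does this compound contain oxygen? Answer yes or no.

no

mol C = 8.729 g CO₂ ÷ 44.009 g/mol = 0.19835 mol
mol H = 2 × 7.146 g H₂O ÷ 18.015 g/mol = 0.79334 mol
C and H together account for 3.1820 g — essentially the entire 3.182 g sample — so the compound contains no oxygen.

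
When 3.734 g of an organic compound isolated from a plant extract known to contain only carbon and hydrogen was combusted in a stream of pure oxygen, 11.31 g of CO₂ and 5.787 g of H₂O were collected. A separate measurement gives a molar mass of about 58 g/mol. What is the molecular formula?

mol C = 11.31 g CO₂ ÷ 44.009 g/mol = 0.25699 mol
mol H = 2 × 5.787 g H₂O ÷ 18.015 g/mol = 0.64246 mol
Divide by the smallest (0.25699 mol): C 1.000, H 2.500
Multiplying each by 2 gives whole numbers: C 2.00, H 5.00
Empirical formula: C2H5
Empirical-formula mass = 29.06 g/mol; 58 ÷ 29.06 ≈ 2, so the molecular formula is C4H10.

C4H10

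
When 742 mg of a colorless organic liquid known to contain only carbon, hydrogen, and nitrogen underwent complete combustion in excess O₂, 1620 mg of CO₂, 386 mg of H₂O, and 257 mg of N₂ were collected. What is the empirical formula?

mol C = 1.62 g CO₂ ÷ 44.009 g/mol = 0.03681 mol
mol H = 2 × 0.386 g H₂O ÷ 18.015 g/mol = 0.04285 mol
mol N = 2 × 0.257 g N₂ ÷ 28.014 g/mol = 0.01835 mol
Divide by the smallest (0.01835 mol): C 2.006, H 2.336, N 1.000
Multiplying each by 3 gives whole numbers: C 6.02, H 7.01, N 3.00

C6H7N3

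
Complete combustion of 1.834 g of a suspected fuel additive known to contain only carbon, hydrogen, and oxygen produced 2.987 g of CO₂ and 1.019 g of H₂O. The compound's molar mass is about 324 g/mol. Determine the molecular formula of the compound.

mol C = 2.987 g CO₂ ÷ 44.009 g/mol = 0.067872 mol
mol H = 2 × 1.019 g H₂O ÷ 18.015 g/mol = 0.11313 mol
mass O = 1.834 − (0.81522 + 0.11403) = 0.90475 g → mol O = 0.90475 ÷ 15.999 = 0.056550 mol
Divide by the smallest (0.056550 mol): C 1.200, H 2.000, O 1.000
Multiplying each by 5 gives whole numbers: C 6.00, H 10.00, O 5.00
Empirical formula: C6H10O5
Empirical-formula mass = 162.14 g/mol; 324 ÷ 162.14 ≈ 2, so the molecular formula is C12H20O10.

C12H20O10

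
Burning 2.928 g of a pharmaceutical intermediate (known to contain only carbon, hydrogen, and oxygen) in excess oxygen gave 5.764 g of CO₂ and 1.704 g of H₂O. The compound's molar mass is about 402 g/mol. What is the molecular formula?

C18H26O10

mol C = 5.764 g CO₂ ÷ 44.009 g/mol = 0.13097 mol
mol H = 2 × 1.704 g H₂O ÷ 18.015 g/mol = 0.18918 mol
mass O = 2.928 − (1.5731 + 0.19069) = 1.1642 g → mol O = 1.1642 ÷ 15.999 = 0.072767 mol
Divide by the smallest (0.072767 mol): C 1.800, H 2.600, O 1.000
Multiplying each by 5 gives whole numbers: C 9.00, H 13.00, O 5.00
Empirical formula: C9H13O5
Empirical-formula mass = 201.20 g/mol; 402 ÷ 201.20 ≈ 2, so the molecular formula is C18H26O10.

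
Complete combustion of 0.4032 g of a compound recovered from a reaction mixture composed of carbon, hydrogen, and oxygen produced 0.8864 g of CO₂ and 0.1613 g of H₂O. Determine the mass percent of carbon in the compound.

mol C = 0.8864 g CO₂ ÷ 44.009 g/mol = 0.020141 mol
mol H = 2 × 0.1613 g H₂O ÷ 18.015 g/mol = 0.017907 mol
mass O = 0.4032 − (0.24192 + 0.018051) = 0.14323 g → mol O = 0.14323 ÷ 15.999 = 0.0089526 mol
mass % C = 0.24192 g ÷ 0.4032 g × 100%

60.00%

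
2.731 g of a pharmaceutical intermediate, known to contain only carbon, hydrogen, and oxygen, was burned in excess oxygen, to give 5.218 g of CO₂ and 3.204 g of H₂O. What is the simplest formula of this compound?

C2H6O

mol C = 5.218 g CO₂ ÷ 44.009 g/mol = 0.11857 mol
mol H = 2 × 3.204 g H₂O ÷ 18.015 g/mol = 0.35570 mol
mass O = 2.731 − (1.4241 + 0.35855) = 0.94835 g → mol O = 0.94835 ÷ 15.999 = 0.059275 mol
Divide by the smallest (0.059275 mol): C 2.000, H 6.001, O 1.000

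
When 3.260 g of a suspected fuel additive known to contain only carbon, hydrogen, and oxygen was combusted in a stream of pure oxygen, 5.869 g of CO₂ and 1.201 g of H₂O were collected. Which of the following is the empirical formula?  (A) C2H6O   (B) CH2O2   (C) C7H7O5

(C) C7H7O5

mol C = 5.869 g CO₂ ÷ 44.009 g/mol = 0.13336 mol
mol H = 2 × 1.201 g H₂O ÷ 18.015 g/mol = 0.13333 mol
mass O = 3.260 − (1.6018 + 0.13440) = 1.5238 g → mol O = 1.5238 ÷ 15.999 = 0.095245 mol
Divide by the smallest (0.095245 mol): C 1.400, H 1.400, O 1.000
Multiplying each by 5 gives whole numbers: C 7.00, H 7.00, O 5.00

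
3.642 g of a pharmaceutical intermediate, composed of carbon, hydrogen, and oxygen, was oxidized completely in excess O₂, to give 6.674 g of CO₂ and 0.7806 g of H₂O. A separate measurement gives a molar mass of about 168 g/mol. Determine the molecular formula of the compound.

C7H4O5

mol C = 6.674 g CO₂ ÷ 44.009 g/mol = 0.15165 mol
mol H = 2 × 0.7806 g H₂O ÷ 18.015 g/mol = 0.086661 mol
mass O = 3.642 − (1.8215 + 0.087354) = 1.7332 g → mol O = 1.7332 ÷ 15.999 = 0.10833 mol
Divide by the smallest (0.086661 mol): C 1.750, H 1.000, O 1.250
Multiplying each by 4 gives whole numbers: C 7.00, H 4.00, O 5.00
Empirical formula: C7H4O5
Empirical-formula mass = 168.10 g/mol; 168 ÷ 168.10 ≈ 1, so the molecular formula is C7H4O5.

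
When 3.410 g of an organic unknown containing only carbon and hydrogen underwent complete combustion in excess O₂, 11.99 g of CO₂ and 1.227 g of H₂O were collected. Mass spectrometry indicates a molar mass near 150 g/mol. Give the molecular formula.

mol C = 11.99 g CO₂ ÷ 44.009 g/mol = 0.27244 mol
mol H = 2 × 1.227 g H₂O ÷ 18.015 g/mol = 0.13622 mol
Divide by the smallest (0.13622 mol): C 2.000, H 1.000
Empirical formula: C2H
Empirical-formula mass = 25.03 g/mol; 150 ÷ 25.03 ≈ 6, so the molecular formula is C12H6.

C12H6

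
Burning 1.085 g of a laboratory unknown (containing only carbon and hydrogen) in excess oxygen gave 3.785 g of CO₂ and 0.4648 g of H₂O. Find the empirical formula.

C5H3

mol C = 3.785 g CO₂ ÷ 44.009 g/mol = 0.086005 mol
mol H = 2 × 0.4648 g H₂O ÷ 18.015 g/mol = 0.051601 mol
Divide by the smallest (0.051601 mol): C 1.667, H 1.000
Multiplying each by 3 gives whole numbers: C 5.00, H 3.00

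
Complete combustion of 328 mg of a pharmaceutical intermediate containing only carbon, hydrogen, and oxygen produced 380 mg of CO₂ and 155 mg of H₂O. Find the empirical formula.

mol C = 0.380 g CO₂ ÷ 44.009 g/mol = 0.008635 mol
mol H = 2 × 0.155 g H₂O ÷ 18.015 g/mol = 0.01721 mol
mass O = 0.328 − (0.1037 + 0.01735) = 0.2069 g → mol O = 0.2069 ÷ 15.999 = 0.01293 mol
Divide by the smallest (0.008635 mol): C 1.000, H 1.993, O 1.498
Multiplying each by 2 gives whole numbers: C 2.00, H 3.99, O 3.00

C2H4O3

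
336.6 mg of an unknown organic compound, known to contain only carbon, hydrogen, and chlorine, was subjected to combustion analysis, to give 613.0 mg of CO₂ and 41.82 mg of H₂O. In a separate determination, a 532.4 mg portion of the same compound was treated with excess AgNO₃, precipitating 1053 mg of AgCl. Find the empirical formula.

mol C = 0.6130 g CO₂ ÷ 44.009 g/mol = 0.013929 mol
mol H = 2 × 0.04182 g H₂O ÷ 18.015 g/mol = 0.0046428 mol
From the AgCl data: mol Cl per gram of compound = (1.053 ÷ 143.318) ÷ 0.5324 = 0.013800 mol/g, so in the 0.3366 g combustion sample mol Cl = 0.0046452 mol
Divide by the smallest (0.0046428 mol): C 3.000, H 1.000, Cl 1.001

C3HCl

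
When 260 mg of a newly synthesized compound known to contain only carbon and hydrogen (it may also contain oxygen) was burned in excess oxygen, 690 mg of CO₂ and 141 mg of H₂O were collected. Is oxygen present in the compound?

yes

mol C = 0.690 g CO₂ ÷ 44.009 g/mol = 0.01568 mol
mol H = 2 × 0.141 g H₂O ÷ 18.015 g/mol = 0.01565 mol
C and H account for only 0.2041 g of the 0.260 g sample; the remaining 0.05591 g must be oxygen.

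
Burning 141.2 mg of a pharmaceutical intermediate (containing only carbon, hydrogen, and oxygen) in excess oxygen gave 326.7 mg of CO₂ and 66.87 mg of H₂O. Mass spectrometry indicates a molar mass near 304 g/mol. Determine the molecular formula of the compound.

mol C = 0.3267 g CO₂ ÷ 44.009 g/mol = 0.0074235 mol
mol H = 2 × 0.06687 g H₂O ÷ 18.015 g/mol = 0.0074238 mol
mass O = 0.1412 − (0.089163 + 0.0074832) = 0.044553 g → mol O = 0.044553 ÷ 15.999 = 0.0027848 mol
Divide by the smallest (0.0027848 mol): C 2.666, H 2.666, O 1.000
Multiplying each by 3 gives whole numbers: C 8.00, H 8.00, O 3.00
Empirical formula: C8H8O3
Empirical-formula mass = 152.15 g/mol; 304 ÷ 152.15 ≈ 2, so the molecular formula is C16H16O6.

C16H16O6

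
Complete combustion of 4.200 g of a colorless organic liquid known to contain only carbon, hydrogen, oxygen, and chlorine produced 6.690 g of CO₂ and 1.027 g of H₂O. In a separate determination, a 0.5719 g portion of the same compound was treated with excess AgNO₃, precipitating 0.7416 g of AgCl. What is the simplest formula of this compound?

C8H6Cl2O3

mol C = 6.690 g CO₂ ÷ 44.009 g/mol = 0.15201 mol
mol H = 2 × 1.027 g H₂O ÷ 18.015 g/mol = 0.11402 mol
From the AgCl data: mol Cl per gram of compound = (0.7416 ÷ 143.318) ÷ 0.5719 = 0.0090479 mol/g, so in the 4.200 g combustion sample mol Cl = 0.038001 mol
mass O = 4.200 − (1.8258 + 0.11493 + 1.3471) = 0.91208 g → mol O = 0.91208 ÷ 15.999 = 0.057009 mol
Divide by the smallest (0.038001 mol): C 4.000, H 3.000, Cl 1.000, O 1.500
Multiplying each by 2 gives whole numbers: C 8.00, H 6.00, Cl 2.00, O 3.00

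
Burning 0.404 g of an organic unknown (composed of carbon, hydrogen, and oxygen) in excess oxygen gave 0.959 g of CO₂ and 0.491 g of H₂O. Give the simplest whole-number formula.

mol C = 0.959 g CO₂ ÷ 44.009 g/mol = 0.02179 mol
mol H = 2 × 0.491 g H₂O ÷ 18.015 g/mol = 0.05451 mol
mass O = 0.404 − (0.2617 + 0.05495) = 0.08732 g → mol O = 0.08732 ÷ 15.999 = 0.005458 mol
Divide by the smallest (0.005458 mol): C 3.993, H 9.987, O 1.000

C4H10O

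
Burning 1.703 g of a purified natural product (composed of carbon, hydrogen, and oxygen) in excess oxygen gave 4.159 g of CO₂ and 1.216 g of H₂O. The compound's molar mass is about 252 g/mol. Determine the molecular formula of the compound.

C14H20O4

mol C = 4.159 g CO₂ ÷ 44.009 g/mol = 0.094503 mol
mol H = 2 × 1.216 g H₂O ÷ 18.015 g/mol = 0.13500 mol
mass O = 1.703 − (1.1351 + 0.13608) = 0.43184 g → mol O = 0.43184 ÷ 15.999 = 0.026992 mol
Divide by the smallest (0.026992 mol): C 3.501, H 5.001, O 1.000
Multiplying each by 2 gives whole numbers: C 7.00, H 10.00, O 2.00
Empirical formula: C7H10O2
Empirical-formula mass = 126.16 g/mol; 252 ÷ 126.16 ≈ 2, so the molecular formula is C14H20O4.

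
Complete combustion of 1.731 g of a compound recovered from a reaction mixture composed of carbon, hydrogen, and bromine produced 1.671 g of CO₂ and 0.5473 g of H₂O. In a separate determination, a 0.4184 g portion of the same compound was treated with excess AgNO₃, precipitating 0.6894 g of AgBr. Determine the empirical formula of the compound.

mol C = 1.671 g CO₂ ÷ 44.009 g/mol = 0.037970 mol
mol H = 2 × 0.5473 g H₂O ÷ 18.015 g/mol = 0.060760 mol
From the AgBr data: mol Br per gram of compound = (0.6894 ÷ 187.772) ÷ 0.4184 = 0.0087750 mol/g, so in the 1.731 g combustion sample mol Br = 0.015190 mol
Divide by the smallest (0.015190 mol): C 2.500, H 4.000, Br 1.000
Multiplying each by 2 gives whole numbers: C 5.00, H 8.00, Br 2.00

C5H8Br2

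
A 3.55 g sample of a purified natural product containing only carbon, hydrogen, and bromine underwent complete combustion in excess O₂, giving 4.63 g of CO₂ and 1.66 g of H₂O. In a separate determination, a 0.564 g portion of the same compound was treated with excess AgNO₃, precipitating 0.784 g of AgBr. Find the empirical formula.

mol C = 4.63 g CO₂ ÷ 44.009 g/mol = 0.1052 mol
mol H = 2 × 1.66 g H₂O ÷ 18.015 g/mol = 0.1843 mol
From the AgBr data: mol Br per gram of compound = (0.784 ÷ 187.772) ÷ 0.564 = 0.007403 mol/g, so in the 3.55 g combustion sample mol Br = 0.02628 mol
Divide by the smallest (0.02628 mol): C 4.003, H 7.012, Br 1.000

C4H7Br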